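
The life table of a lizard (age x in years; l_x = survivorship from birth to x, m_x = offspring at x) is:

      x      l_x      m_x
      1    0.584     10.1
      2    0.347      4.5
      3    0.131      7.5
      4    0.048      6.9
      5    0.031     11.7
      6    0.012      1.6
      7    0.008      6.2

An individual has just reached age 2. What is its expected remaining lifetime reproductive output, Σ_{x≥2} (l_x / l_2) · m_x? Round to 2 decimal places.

9.53

l_2 = 0.347. Conditional survival from age 2 to x is l_x / l_2.
  x=2: (0.347/0.347) × 4.5 = 4.5000
  x=3: (0.131/0.347) × 7.5 = 2.8314
  x=4: (0.048/0.347) × 6.9 = 0.9545
  x=5: (0.031/0.347) × 11.7 = 1.0452
  x=6: (0.012/0.347) × 1.6 = 0.0553
  x=7: (0.008/0.347) × 6.2 = 0.1429
Sum = 4.5000 + 2.8314 + 0.9545 + 1.0452 + 0.0553 + 0.1429 = 9.5294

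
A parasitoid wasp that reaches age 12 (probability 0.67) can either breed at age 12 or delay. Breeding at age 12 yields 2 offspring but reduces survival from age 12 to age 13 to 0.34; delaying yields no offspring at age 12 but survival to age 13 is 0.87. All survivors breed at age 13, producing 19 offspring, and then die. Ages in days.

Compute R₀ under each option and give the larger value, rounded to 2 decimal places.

breed at age 12: R₀ = 0.67 × (2 + 0.34 × 19) = 0.67 × 8.4600 = 5.6682
delay to age 13: R₀ = 0.67 × (0.87 × 19) = 0.67 × 16.5300 = 11.0751
Higher: delay to age 13 (11.0751).

11.08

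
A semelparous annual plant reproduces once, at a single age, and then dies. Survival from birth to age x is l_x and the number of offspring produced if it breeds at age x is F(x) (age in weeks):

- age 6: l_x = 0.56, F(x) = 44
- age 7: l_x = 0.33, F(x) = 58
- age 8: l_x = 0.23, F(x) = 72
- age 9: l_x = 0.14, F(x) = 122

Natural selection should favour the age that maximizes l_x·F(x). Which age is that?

6

Expected offspring if breeding at age x = l_x × F(x):
  age 6: 0.56 × 44 = 24.640
  age 7: 0.33 × 58 = 19.140
  age 8: 0.23 × 72 = 16.560
  age 9: 0.14 × 122 = 17.080
Maximum at age 6 (24.640).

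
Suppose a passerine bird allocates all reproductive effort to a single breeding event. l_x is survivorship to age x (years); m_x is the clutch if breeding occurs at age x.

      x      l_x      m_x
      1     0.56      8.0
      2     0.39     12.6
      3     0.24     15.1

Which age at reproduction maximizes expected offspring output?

2

Expected offspring if breeding at age x = l_x × m_x:
  age 1: 0.56 × 8.0 = 4.480
  age 2: 0.39 × 12.6 = 4.914
  age 3: 0.24 × 15.1 = 3.624
Maximum at age 2 (4.914).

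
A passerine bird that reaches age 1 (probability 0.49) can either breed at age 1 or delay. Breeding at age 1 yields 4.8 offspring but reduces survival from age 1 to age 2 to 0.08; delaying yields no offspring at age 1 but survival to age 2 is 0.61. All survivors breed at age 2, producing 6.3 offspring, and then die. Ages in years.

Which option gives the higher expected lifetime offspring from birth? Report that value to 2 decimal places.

2.60

breed at age 1: R₀ = 0.49 × (4.8 + 0.08 × 6.3) = 0.49 × 5.3040 = 2.5990
delay to age 2: R₀ = 0.49 × (0.61 × 6.3) = 0.49 × 3.8430 = 1.8831
Higher: breed at age 1 (2.5990).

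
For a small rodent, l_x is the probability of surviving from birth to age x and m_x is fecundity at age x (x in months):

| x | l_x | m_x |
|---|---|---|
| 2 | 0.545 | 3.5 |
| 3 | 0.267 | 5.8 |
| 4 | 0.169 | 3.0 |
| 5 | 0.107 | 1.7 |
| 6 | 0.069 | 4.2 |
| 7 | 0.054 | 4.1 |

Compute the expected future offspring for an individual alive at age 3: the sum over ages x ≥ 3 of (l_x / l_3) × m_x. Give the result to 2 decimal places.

l_3 = 0.267. Conditional survival from age 3 to x is l_x / l_3.
  x=3: (0.267/0.267) × 5.8 = 5.8000
  x=4: (0.169/0.267) × 3.0 = 1.8989
  x=5: (0.107/0.267) × 1.7 = 0.6813
  x=6: (0.069/0.267) × 4.2 = 1.0854
  x=7: (0.054/0.267) × 4.1 = 0.8292
Sum = 5.8000 + 1.8989 + 0.6813 + 1.0854 + 0.8292 = 10.2948

10.29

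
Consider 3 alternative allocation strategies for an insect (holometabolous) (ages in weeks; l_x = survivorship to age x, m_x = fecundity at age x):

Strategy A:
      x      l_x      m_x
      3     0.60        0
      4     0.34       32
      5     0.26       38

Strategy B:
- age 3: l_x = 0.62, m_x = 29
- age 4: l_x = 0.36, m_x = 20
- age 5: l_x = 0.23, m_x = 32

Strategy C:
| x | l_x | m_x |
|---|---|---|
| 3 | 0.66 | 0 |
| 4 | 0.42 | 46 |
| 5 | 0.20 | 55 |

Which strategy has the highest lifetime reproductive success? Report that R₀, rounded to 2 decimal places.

32.54

Strategy A: R₀ = 0.60×0 + 0.34×32 + 0.26×38 = 20.7600
Strategy B: R₀ = 0.62×29 + 0.36×20 + 0.23×32 = 32.5400
Strategy C: R₀ = 0.66×0 + 0.42×46 + 0.20×55 = 30.3200
Highest R₀: strategy B with 32.5400.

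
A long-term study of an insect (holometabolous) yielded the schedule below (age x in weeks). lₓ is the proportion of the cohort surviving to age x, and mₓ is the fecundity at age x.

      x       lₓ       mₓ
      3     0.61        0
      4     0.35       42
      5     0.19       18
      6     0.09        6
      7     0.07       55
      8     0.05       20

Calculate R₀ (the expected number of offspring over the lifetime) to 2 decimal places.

23.51

R₀ = Σ lₓ mₓ:
  age 3: 0.61 × 0 = 0.0000
  age 4: 0.35 × 42 = 14.7000
  age 5: 0.19 × 18 = 3.4200
  age 6: 0.09 × 6 = 0.5400
  age 7: 0.07 × 55 = 3.8500
  age 8: 0.05 × 20 = 1.0000
R₀ = 0.0000 + 14.7000 + 3.4200 + 0.5400 + 3.8500 + 1.0000 = 23.5100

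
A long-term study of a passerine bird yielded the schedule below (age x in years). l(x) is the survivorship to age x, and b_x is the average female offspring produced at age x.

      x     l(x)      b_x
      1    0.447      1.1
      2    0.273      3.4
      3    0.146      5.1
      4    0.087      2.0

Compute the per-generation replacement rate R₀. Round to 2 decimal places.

R₀ = Σ l(x) b_x:
  age 1: 0.447 × 1.1 = 0.4917
  age 2: 0.273 × 3.4 = 0.9282
  age 3: 0.146 × 5.1 = 0.7446
  age 4: 0.087 × 2.0 = 0.1740
R₀ = 0.4917 + 0.9282 + 0.7446 + 0.1740 = 2.3385

2.34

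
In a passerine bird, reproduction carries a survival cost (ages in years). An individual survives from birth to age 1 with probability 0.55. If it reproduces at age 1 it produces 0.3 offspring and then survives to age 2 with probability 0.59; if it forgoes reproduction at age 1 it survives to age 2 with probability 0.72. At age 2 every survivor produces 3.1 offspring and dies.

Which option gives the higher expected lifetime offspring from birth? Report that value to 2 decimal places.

breed at age 1: R₀ = 0.55 × (0.3 + 0.59 × 3.1) = 0.55 × 2.1290 = 1.1710
delay to age 2: R₀ = 0.55 × (0.72 × 3.1) = 0.55 × 2.2320 = 1.2276
Higher: delay to age 2 (1.2276).

1.23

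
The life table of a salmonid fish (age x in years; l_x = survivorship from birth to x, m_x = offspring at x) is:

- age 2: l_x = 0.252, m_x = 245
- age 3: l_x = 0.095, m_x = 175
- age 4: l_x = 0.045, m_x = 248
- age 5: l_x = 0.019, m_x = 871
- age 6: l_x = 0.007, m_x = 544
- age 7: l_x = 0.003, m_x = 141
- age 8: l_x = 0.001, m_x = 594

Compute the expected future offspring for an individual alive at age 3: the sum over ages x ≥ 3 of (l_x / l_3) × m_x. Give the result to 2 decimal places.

517.46

l_3 = 0.095. Conditional survival from age 3 to x is l_x / l_3.
  x=3: (0.095/0.095) × 175 = 175.0000
  x=4: (0.045/0.095) × 248 = 117.4737
  x=5: (0.019/0.095) × 871 = 174.2000
  x=6: (0.007/0.095) × 544 = 40.0842
  x=7: (0.003/0.095) × 141 = 4.4526
  x=8: (0.001/0.095) × 594 = 6.2526
Sum = 175.0000 + 117.4737 + 174.2000 + 40.0842 + 4.4526 + 6.2526 = 517.4632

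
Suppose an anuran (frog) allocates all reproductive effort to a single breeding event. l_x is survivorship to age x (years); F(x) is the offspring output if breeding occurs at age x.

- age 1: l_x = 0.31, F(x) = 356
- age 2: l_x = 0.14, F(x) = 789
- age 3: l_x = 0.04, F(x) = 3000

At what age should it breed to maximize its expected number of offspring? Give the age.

3

Expected offspring if breeding at age x = l_x × F(x):
  age 1: 0.31 × 356 = 110.360
  age 2: 0.14 × 789 = 110.460
  age 3: 0.04 × 3000 = 120.000
Maximum at age 3 (120.000).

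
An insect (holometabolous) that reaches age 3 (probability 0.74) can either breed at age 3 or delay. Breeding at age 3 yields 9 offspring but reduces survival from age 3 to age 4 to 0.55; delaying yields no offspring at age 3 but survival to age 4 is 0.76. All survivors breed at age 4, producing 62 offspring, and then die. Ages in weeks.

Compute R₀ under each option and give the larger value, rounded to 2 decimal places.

34.87

breed at age 3: R₀ = 0.74 × (9 + 0.55 × 62) = 0.74 × 43.1000 = 31.8940
delay to age 4: R₀ = 0.74 × (0.76 × 62) = 0.74 × 47.1200 = 34.8688
Higher: delay to age 4 (34.8688).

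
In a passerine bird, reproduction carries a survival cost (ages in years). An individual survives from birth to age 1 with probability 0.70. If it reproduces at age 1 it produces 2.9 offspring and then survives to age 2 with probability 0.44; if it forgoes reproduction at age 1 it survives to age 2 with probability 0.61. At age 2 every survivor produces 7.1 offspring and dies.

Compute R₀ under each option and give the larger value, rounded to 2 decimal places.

4.22

breed at age 1: R₀ = 0.70 × (2.9 + 0.44 × 7.1) = 0.70 × 6.0240 = 4.2168
delay to age 2: R₀ = 0.70 × (0.61 × 7.1) = 0.70 × 4.3310 = 3.0317
Higher: breed at age 1 (4.2168).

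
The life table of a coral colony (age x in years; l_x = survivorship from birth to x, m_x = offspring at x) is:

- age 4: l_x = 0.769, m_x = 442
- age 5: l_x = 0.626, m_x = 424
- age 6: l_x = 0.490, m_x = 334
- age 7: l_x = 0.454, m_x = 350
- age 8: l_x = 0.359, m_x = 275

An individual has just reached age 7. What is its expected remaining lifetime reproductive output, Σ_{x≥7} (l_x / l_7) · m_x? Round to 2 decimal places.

l_7 = 0.454. Conditional survival from age 7 to x is l_x / l_7.
  x=7: (0.454/0.454) × 350 = 350.0000
  x=8: (0.359/0.454) × 275 = 217.4559
Sum = 350.0000 + 217.4559 = 567.4559

567.46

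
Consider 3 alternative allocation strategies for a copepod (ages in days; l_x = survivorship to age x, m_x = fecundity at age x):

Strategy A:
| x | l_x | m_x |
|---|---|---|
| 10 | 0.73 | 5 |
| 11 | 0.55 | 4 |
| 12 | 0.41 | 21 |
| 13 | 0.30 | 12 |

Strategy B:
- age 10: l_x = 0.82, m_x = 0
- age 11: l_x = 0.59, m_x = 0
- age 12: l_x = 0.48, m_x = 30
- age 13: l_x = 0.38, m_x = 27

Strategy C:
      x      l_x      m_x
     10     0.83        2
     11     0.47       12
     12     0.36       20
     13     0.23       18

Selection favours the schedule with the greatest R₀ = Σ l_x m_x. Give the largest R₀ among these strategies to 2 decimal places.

Strategy A: R₀ = 0.73×5 + 0.55×4 + 0.41×21 + 0.30×12 = 18.0600
Strategy B: R₀ = 0.82×0 + 0.59×0 + 0.48×30 + 0.38×27 = 24.6600
Strategy C: R₀ = 0.83×2 + 0.47×12 + 0.36×20 + 0.23×18 = 18.6400
Highest R₀: strategy B with 24.6600.

24.66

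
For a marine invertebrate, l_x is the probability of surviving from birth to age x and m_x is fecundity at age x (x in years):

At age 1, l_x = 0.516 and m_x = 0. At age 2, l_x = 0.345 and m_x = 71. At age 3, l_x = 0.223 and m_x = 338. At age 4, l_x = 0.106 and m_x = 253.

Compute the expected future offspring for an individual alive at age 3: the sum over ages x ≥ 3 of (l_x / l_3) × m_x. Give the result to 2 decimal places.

458.26

l_3 = 0.223. Conditional survival from age 3 to x is l_x / l_3.
  x=3: (0.223/0.223) × 338 = 338.0000
  x=4: (0.106/0.223) × 253 = 120.2601
Sum = 338.0000 + 120.2601 = 458.2601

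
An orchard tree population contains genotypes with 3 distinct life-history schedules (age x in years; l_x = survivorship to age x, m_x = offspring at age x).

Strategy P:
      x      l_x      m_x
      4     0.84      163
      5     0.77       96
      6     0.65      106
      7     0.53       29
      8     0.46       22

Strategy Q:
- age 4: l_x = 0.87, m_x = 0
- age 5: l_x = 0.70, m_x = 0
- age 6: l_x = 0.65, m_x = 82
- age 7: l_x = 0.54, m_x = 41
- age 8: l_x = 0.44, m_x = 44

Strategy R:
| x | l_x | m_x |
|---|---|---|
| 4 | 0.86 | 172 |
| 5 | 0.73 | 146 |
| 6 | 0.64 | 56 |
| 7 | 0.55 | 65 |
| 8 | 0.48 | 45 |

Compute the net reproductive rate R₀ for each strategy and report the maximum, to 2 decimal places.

347.69

Strategy P: R₀ = 0.84×163 + 0.77×96 + 0.65×106 + 0.53×29 + 0.46×22 = 305.2300
Strategy Q: R₀ = 0.87×0 + 0.70×0 + 0.65×82 + 0.54×41 + 0.44×44 = 94.8000
Strategy R: R₀ = 0.86×172 + 0.73×146 + 0.64×56 + 0.55×65 + 0.48×45 = 347.6900
Highest R₀: strategy R with 347.6900.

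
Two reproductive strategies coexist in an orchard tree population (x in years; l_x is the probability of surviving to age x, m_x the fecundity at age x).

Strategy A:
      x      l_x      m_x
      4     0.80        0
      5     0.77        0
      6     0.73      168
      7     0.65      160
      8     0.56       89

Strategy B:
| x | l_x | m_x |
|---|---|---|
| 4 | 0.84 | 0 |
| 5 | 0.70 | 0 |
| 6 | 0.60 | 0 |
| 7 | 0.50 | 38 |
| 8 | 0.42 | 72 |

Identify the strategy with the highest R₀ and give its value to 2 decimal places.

276.48

Strategy A: R₀ = 0.80×0 + 0.77×0 + 0.73×168 + 0.65×160 + 0.56×89 = 276.4800
Strategy B: R₀ = 0.84×0 + 0.70×0 + 0.60×0 + 0.50×38 + 0.42×72 = 49.2400
Highest R₀: strategy A with 276.4800.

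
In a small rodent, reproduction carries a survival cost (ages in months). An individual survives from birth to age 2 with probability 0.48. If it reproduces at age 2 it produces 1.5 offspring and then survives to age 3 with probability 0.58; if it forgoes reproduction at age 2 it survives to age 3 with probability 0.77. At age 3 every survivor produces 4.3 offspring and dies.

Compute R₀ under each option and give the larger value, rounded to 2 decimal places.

breed at age 2: R₀ = 0.48 × (1.5 + 0.58 × 4.3) = 0.48 × 3.9940 = 1.9171
delay to age 3: R₀ = 0.48 × (0.77 × 4.3) = 0.48 × 3.3110 = 1.5893
Higher: breed at age 2 (1.9171).

1.92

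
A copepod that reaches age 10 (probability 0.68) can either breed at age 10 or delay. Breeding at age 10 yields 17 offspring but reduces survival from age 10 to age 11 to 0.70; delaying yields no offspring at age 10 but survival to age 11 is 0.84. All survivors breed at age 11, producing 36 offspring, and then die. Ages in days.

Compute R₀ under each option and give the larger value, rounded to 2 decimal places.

28.70

breed at age 10: R₀ = 0.68 × (17 + 0.70 × 36) = 0.68 × 42.2000 = 28.6960
delay to age 11: R₀ = 0.68 × (0.84 × 36) = 0.68 × 30.2400 = 20.5632
Higher: breed at age 10 (28.6960).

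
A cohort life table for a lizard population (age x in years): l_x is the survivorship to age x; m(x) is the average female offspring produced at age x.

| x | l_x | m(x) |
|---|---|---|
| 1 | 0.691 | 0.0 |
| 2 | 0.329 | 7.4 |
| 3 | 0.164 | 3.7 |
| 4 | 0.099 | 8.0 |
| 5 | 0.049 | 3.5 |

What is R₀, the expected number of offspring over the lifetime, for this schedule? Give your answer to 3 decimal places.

R₀ = Σ l_x m(x):
  age 1: 0.691 × 0.0 = 0.0000
  age 2: 0.329 × 7.4 = 2.4346
  age 3: 0.164 × 3.7 = 0.6068
  age 4: 0.099 × 8.0 = 0.7920
  age 5: 0.049 × 3.5 = 0.1715
R₀ = 0.0000 + 2.4346 + 0.6068 + 0.7920 + 0.1715 = 4.0049

4.005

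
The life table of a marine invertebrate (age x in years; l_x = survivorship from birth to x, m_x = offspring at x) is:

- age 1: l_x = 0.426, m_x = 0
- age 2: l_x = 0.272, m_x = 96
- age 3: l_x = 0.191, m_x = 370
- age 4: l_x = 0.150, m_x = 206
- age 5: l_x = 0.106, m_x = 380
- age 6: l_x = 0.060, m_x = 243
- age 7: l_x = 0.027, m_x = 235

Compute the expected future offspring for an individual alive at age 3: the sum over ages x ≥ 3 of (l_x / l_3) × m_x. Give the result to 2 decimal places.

852.23

l_3 = 0.191. Conditional survival from age 3 to x is l_x / l_3.
  x=3: (0.191/0.191) × 370 = 370.0000
  x=4: (0.150/0.191) × 206 = 161.7801
  x=5: (0.106/0.191) × 380 = 210.8901
  x=6: (0.060/0.191) × 243 = 76.3351
  x=7: (0.027/0.191) × 235 = 33.2199
Sum = 370.0000 + 161.7801 + 210.8901 + 76.3351 + 33.2199 = 852.2251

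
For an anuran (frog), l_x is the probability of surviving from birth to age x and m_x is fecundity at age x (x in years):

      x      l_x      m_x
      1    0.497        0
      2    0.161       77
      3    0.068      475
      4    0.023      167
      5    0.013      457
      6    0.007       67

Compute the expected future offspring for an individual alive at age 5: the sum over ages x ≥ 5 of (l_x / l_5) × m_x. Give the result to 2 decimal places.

l_5 = 0.013. Conditional survival from age 5 to x is l_x / l_5.
  x=5: (0.013/0.013) × 457 = 457.0000
  x=6: (0.007/0.013) × 67 = 36.0769
Sum = 457.0000 + 36.0769 = 493.0769

493.08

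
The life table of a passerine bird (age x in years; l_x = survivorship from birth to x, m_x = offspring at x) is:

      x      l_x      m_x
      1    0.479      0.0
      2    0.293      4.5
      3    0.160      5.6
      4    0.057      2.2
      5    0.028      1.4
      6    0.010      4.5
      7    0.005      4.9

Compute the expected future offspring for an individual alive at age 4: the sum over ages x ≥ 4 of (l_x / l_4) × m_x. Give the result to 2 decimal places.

l_4 = 0.057. Conditional survival from age 4 to x is l_x / l_4.
  x=4: (0.057/0.057) × 2.2 = 2.2000
  x=5: (0.028/0.057) × 1.4 = 0.6877
  x=6: (0.010/0.057) × 4.5 = 0.7895
  x=7: (0.005/0.057) × 4.9 = 0.4298
Sum = 2.2000 + 0.6877 + 0.7895 + 0.4298 = 4.1070

4.11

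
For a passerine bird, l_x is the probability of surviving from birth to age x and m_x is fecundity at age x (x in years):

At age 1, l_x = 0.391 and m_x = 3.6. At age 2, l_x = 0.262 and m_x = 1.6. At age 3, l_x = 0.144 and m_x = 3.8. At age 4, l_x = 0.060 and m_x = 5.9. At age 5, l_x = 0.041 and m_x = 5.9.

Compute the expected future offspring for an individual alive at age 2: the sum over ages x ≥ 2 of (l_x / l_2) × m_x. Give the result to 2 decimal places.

l_2 = 0.262. Conditional survival from age 2 to x is l_x / l_2.
  x=2: (0.262/0.262) × 1.6 = 1.6000
  x=3: (0.144/0.262) × 3.8 = 2.0885
  x=4: (0.060/0.262) × 5.9 = 1.3511
  x=5: (0.041/0.262) × 5.9 = 0.9233
Sum = 1.6000 + 2.0885 + 1.3511 + 0.9233 = 5.9630

5.96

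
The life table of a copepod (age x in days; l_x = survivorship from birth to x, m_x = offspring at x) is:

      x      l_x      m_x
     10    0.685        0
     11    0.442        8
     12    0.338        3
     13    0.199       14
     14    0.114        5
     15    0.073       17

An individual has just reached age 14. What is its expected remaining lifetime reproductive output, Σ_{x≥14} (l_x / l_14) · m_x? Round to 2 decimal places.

l_14 = 0.114. Conditional survival from age 14 to x is l_x / l_14.
  x=14: (0.114/0.114) × 5 = 5.0000
  x=15: (0.073/0.114) × 17 = 10.8860
Sum = 5.0000 + 10.8860 = 15.8860

15.89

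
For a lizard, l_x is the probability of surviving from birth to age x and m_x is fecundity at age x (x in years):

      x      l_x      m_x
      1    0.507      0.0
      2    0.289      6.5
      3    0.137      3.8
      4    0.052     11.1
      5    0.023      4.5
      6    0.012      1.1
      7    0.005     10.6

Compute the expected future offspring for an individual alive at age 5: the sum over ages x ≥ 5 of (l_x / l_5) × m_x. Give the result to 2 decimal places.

7.38

l_5 = 0.023. Conditional survival from age 5 to x is l_x / l_5.
  x=5: (0.023/0.023) × 4.5 = 4.5000
  x=6: (0.012/0.023) × 1.1 = 0.5739
  x=7: (0.005/0.023) × 10.6 = 2.3043
Sum = 4.5000 + 0.5739 + 2.3043 = 7.3783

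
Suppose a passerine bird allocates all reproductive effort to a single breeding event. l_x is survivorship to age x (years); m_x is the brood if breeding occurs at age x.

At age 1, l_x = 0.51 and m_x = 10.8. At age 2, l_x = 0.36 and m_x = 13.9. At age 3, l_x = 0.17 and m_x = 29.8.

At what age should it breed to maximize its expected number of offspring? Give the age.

Expected offspring if breeding at age x = l_x × m_x:
  age 1: 0.51 × 10.8 = 5.508
  age 2: 0.36 × 13.9 = 5.004
  age 3: 0.17 × 29.8 = 5.066
Maximum at age 1 (5.508).

1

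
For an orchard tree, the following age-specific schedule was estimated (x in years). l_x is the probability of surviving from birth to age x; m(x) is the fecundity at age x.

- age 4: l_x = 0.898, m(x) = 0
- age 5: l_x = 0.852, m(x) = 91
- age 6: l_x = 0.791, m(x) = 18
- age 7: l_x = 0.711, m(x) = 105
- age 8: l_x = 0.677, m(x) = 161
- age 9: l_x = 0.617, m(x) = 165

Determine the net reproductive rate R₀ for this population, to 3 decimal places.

377.227

R₀ = Σ l_x m(x):
  age 4: 0.898 × 0 = 0.0000
  age 5: 0.852 × 91 = 77.5320
  age 6: 0.791 × 18 = 14.2380
  age 7: 0.711 × 105 = 74.6550
  age 8: 0.677 × 161 = 108.9970
  age 9: 0.617 × 165 = 101.8050
R₀ = 0.0000 + 77.5320 + 14.2380 + 74.6550 + 108.9970 + 101.8050 = 377.2270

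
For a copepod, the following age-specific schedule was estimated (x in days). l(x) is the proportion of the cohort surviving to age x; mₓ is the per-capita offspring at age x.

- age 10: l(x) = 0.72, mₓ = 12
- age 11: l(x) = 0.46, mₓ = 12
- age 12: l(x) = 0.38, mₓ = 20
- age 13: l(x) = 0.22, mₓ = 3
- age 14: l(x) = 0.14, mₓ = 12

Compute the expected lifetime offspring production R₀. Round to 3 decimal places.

24.100

R₀ = Σ l(x) mₓ:
  age 10: 0.72 × 12 = 8.6400
  age 11: 0.46 × 12 = 5.5200
  age 12: 0.38 × 20 = 7.6000
  age 13: 0.22 × 3 = 0.6600
  age 14: 0.14 × 12 = 1.6800
R₀ = 8.6400 + 5.5200 + 7.6000 + 0.6600 + 1.6800 = 24.1000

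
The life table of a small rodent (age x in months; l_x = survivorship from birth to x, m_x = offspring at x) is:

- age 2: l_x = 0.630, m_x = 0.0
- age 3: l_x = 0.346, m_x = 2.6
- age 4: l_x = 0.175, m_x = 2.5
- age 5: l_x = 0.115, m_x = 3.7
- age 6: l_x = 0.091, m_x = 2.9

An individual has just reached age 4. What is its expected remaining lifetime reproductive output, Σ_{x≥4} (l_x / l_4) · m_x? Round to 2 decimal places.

6.44

l_4 = 0.175. Conditional survival from age 4 to x is l_x / l_4.
  x=4: (0.175/0.175) × 2.5 = 2.5000
  x=5: (0.115/0.175) × 3.7 = 2.4314
  x=6: (0.091/0.175) × 2.9 = 1.5080
Sum = 2.5000 + 2.4314 + 1.5080 = 6.4394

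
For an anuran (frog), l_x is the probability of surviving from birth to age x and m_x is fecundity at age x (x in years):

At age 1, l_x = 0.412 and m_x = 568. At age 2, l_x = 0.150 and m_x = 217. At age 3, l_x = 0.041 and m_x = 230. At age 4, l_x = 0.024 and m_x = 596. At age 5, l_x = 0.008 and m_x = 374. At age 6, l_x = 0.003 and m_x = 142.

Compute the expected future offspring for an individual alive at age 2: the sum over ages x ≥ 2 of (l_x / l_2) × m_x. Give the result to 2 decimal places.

398.01

l_2 = 0.150. Conditional survival from age 2 to x is l_x / l_2.
  x=2: (0.150/0.150) × 217 = 217.0000
  x=3: (0.041/0.150) × 230 = 62.8667
  x=4: (0.024/0.150) × 596 = 95.3600
  x=5: (0.008/0.150) × 374 = 19.9467
  x=6: (0.003/0.150) × 142 = 2.8400
Sum = 217.0000 + 62.8667 + 95.3600 + 19.9467 + 2.8400 = 398.0133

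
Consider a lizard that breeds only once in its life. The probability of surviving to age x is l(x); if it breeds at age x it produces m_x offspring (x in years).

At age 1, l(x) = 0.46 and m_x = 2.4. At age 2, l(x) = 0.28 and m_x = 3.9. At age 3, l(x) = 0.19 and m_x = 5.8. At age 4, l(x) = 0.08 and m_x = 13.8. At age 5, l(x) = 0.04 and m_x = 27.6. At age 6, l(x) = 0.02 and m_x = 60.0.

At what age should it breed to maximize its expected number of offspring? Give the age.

Expected offspring if breeding at age x = l(x) × m_x:
  age 1: 0.46 × 2.4 = 1.104
  age 2: 0.28 × 3.9 = 1.092
  age 3: 0.19 × 5.8 = 1.102
  age 4: 0.08 × 13.8 = 1.104
  age 5: 0.04 × 27.6 = 1.104
  age 6: 0.02 × 60.0 = 1.200
Maximum at age 6 (1.200).

6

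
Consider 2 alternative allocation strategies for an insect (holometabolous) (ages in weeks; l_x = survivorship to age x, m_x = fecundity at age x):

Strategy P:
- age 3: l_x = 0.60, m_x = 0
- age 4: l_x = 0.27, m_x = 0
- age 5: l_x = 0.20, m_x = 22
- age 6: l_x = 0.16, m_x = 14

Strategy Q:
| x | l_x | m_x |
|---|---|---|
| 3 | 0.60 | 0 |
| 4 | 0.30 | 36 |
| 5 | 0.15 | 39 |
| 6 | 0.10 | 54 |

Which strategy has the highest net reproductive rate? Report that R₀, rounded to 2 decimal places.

22.05

Strategy P: R₀ = 0.60×0 + 0.27×0 + 0.20×22 + 0.16×14 = 6.6400
Strategy Q: R₀ = 0.60×0 + 0.30×36 + 0.15×39 + 0.10×54 = 22.0500
Highest R₀: strategy Q with 22.0500.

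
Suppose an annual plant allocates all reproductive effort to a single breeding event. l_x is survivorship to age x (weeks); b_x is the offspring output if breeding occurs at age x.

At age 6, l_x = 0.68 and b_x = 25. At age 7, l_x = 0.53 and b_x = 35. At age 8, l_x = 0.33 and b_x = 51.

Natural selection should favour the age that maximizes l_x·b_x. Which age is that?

7

Expected offspring if breeding at age x = l_x × b_x:
  age 6: 0.68 × 25 = 17.000
  age 7: 0.53 × 35 = 18.550
  age 8: 0.33 × 51 = 16.830
Maximum at age 7 (18.550).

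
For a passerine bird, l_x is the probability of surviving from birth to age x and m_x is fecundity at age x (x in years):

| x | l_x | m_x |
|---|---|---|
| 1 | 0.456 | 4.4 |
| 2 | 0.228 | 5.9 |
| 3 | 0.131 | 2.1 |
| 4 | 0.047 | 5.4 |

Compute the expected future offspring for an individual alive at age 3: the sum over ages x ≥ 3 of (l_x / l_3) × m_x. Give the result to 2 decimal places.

4.04

l_3 = 0.131. Conditional survival from age 3 to x is l_x / l_3.
  x=3: (0.131/0.131) × 2.1 = 2.1000
  x=4: (0.047/0.131) × 5.4 = 1.9374
Sum = 2.1000 + 1.9374 = 4.0374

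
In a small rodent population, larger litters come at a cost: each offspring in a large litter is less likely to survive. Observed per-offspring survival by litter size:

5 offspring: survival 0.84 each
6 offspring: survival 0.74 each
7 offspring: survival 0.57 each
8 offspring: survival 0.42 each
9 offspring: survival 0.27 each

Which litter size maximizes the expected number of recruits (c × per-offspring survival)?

Expected recruits = c × s(c):
  c=5: 5 × 0.84 = 4.200
  c=6: 6 × 0.74 = 4.440
  c=7: 7 × 0.57 = 3.990
  c=8: 8 × 0.42 = 3.360
  c=9: 9 × 0.27 = 2.430
Maximum at c = 6 (4.440 recruits).

6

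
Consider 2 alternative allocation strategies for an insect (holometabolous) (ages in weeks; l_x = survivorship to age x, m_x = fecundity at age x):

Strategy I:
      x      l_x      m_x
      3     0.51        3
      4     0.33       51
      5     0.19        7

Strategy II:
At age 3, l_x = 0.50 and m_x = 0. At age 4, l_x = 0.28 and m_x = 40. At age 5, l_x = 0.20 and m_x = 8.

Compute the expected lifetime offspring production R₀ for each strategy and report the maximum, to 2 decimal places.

19.69

Strategy I: R₀ = 0.51×3 + 0.33×51 + 0.19×7 = 19.6900
Strategy II: R₀ = 0.50×0 + 0.28×40 + 0.20×8 = 12.8000
Highest R₀: strategy I with 19.6900.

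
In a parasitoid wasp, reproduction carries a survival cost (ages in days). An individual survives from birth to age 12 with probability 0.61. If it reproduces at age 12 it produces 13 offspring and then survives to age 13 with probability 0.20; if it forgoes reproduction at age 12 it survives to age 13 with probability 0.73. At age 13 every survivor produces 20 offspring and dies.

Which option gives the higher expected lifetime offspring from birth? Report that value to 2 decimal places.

10.37

breed at age 12: R₀ = 0.61 × (13 + 0.20 × 20) = 0.61 × 17.0000 = 10.3700
delay to age 13: R₀ = 0.61 × (0.73 × 20) = 0.61 × 14.6000 = 8.9060
Higher: breed at age 12 (10.3700).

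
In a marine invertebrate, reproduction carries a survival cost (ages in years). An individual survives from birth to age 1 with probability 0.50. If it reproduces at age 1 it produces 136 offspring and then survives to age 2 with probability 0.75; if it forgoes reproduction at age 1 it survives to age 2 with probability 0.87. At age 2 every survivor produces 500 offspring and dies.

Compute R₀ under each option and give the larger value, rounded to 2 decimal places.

breed at age 1: R₀ = 0.50 × (136 + 0.75 × 500) = 0.50 × 511.0000 = 255.5000
delay to age 2: R₀ = 0.50 × (0.87 × 500) = 0.50 × 435.0000 = 217.5000
Higher: breed at age 1 (255.5000).

255.50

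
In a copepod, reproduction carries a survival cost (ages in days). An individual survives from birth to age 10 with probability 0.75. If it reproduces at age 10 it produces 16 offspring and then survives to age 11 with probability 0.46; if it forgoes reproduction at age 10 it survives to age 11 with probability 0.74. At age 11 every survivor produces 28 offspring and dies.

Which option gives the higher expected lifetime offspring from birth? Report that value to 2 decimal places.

breed at age 10: R₀ = 0.75 × (16 + 0.46 × 28) = 0.75 × 28.8800 = 21.6600
delay to age 11: R₀ = 0.75 × (0.74 × 28) = 0.75 × 20.7200 = 15.5400
Higher: breed at age 10 (21.6600).

21.66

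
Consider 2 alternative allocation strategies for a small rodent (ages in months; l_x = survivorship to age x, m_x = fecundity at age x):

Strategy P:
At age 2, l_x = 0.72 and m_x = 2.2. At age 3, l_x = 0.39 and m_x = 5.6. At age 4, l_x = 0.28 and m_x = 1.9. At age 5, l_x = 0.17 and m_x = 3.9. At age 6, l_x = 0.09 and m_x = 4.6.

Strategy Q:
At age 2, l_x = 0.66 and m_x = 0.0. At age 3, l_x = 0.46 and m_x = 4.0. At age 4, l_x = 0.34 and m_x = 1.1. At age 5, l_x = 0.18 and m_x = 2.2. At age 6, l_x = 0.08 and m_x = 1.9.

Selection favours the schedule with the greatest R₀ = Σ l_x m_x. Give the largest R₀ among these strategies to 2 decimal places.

Strategy P: R₀ = 0.72×2.2 + 0.39×5.6 + 0.28×1.9 + 0.17×3.9 + 0.09×4.6 = 5.3770
Strategy Q: R₀ = 0.66×0.0 + 0.46×4.0 + 0.34×1.1 + 0.18×2.2 + 0.08×1.9 = 2.7620
Highest R₀: strategy P with 5.3770.

5.38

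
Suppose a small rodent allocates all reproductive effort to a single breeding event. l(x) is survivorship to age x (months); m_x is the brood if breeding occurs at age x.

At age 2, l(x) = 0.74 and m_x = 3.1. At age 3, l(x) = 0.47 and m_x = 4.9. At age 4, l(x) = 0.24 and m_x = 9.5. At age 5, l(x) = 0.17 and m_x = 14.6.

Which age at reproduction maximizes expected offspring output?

5

Expected offspring if breeding at age x = l(x) × m_x:
  age 2: 0.74 × 3.1 = 2.294
  age 3: 0.47 × 4.9 = 2.303
  age 4: 0.24 × 9.5 = 2.280
  age 5: 0.17 × 14.6 = 2.482
Maximum at age 5 (2.482).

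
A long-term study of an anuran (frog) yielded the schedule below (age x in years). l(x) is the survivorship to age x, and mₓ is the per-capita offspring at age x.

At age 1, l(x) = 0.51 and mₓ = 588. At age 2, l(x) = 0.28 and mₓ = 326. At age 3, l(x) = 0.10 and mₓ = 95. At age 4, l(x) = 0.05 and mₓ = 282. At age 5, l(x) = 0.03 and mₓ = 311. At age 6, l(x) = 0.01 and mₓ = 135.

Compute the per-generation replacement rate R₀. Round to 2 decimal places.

R₀ = Σ l(x) mₓ:
  age 1: 0.51 × 588 = 299.8800
  age 2: 0.28 × 326 = 91.2800
  age 3: 0.10 × 95 = 9.5000
  age 4: 0.05 × 282 = 14.1000
  age 5: 0.03 × 311 = 9.3300
  age 6: 0.01 × 135 = 1.3500
R₀ = 299.8800 + 91.2800 + 9.5000 + 14.1000 + 9.3300 + 1.3500 = 425.4400

425.44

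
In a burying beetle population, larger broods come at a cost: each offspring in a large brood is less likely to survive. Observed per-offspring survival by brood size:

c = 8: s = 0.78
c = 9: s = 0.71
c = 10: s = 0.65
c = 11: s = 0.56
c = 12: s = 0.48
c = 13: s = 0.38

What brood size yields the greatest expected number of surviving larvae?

10

Expected surviving larvae = c × s(c):
  c=8: 8 × 0.78 = 6.240
  c=9: 9 × 0.71 = 6.390
  c=10: 10 × 0.65 = 6.500
  c=11: 11 × 0.56 = 6.160
  c=12: 12 × 0.48 = 5.760
  c=13: 13 × 0.38 = 4.940
Maximum at c = 10 (6.500 surviving larvae).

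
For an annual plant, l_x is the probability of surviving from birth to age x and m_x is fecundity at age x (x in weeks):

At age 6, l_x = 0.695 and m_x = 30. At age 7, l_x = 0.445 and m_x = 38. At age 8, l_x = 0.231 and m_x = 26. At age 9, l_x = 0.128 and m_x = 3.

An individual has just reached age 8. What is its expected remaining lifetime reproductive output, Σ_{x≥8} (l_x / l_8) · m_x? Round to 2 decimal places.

l_8 = 0.231. Conditional survival from age 8 to x is l_x / l_8.
  x=8: (0.231/0.231) × 26 = 26.0000
  x=9: (0.128/0.231) × 3 = 1.6623
Sum = 26.0000 + 1.6623 = 27.6623

27.66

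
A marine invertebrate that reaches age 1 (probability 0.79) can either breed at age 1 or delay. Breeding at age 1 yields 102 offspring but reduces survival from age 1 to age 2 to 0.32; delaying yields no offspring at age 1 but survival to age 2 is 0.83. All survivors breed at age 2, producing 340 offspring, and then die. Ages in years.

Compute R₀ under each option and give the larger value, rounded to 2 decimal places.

222.94

breed at age 1: R₀ = 0.79 × (102 + 0.32 × 340) = 0.79 × 210.8000 = 166.5320
delay to age 2: R₀ = 0.79 × (0.83 × 340) = 0.79 × 282.2000 = 222.9380
Higher: delay to age 2 (222.9380).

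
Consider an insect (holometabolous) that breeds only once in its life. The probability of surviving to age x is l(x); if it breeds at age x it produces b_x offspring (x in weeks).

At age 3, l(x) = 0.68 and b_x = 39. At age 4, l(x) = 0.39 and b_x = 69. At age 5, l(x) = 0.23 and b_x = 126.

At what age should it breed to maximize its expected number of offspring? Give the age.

5

Expected offspring if breeding at age x = l(x) × b_x:
  age 3: 0.68 × 39 = 26.520
  age 4: 0.39 × 69 = 26.910
  age 5: 0.23 × 126 = 28.980
Maximum at age 5 (28.980).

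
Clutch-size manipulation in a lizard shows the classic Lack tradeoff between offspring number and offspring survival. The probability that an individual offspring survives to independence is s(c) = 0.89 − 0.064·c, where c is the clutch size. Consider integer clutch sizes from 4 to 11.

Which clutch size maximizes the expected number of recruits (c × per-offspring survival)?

7

Expected recruits = c × s(c):
  c=4: 4 × 0.634 = 2.536
  c=5: 5 × 0.570 = 2.850
  c=6: 6 × 0.506 = 3.036
  c=7: 7 × 0.442 = 3.094
  c=8: 8 × 0.378 = 3.024
  c=9: 9 × 0.314 = 2.826
  c=10: 10 × 0.250 = 2.500
  c=11: 11 × 0.186 = 2.046
Maximum at c = 7 (3.094 recruits).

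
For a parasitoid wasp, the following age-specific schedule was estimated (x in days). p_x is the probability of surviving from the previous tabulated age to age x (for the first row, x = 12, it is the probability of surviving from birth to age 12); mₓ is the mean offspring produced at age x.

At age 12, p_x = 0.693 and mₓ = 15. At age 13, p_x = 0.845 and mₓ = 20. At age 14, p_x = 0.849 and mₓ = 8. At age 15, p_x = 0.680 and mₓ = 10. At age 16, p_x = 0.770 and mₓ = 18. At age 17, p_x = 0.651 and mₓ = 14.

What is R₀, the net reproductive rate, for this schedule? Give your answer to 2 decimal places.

Survivorship from birth: l_x = p_12·p_13·…·p_x.
  l_12 = 0.69300
  l_13 = 0.58558
  l_14 = 0.49716
  l_15 = 0.33807
  l_16 = 0.26031
  l_17 = 0.16946
R₀ = Σ l_x mₓ:
  age 12: 0.69300 × 15 = 10.3950
  age 13: 0.58558 × 20 = 11.7116
  age 14: 0.49716 × 8 = 3.9773
  age 15: 0.33807 × 10 = 3.3807
  age 16: 0.26031 × 18 = 4.6856
  age 17: 0.16946 × 14 = 2.3724
R₀ = 10.3950 + 11.7116 + 3.9773 + 3.3807 + 4.6856 + 2.3724 = 36.5226

36.52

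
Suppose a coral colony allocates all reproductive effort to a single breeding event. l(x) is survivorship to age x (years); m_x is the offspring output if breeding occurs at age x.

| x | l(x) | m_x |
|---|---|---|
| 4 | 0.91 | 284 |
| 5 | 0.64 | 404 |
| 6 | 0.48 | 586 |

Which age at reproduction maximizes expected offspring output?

6

Expected offspring if breeding at age x = l(x) × m_x:
  age 4: 0.91 × 284 = 258.440
  age 5: 0.64 × 404 = 258.560
  age 6: 0.48 × 586 = 281.280
Maximum at age 6 (281.280).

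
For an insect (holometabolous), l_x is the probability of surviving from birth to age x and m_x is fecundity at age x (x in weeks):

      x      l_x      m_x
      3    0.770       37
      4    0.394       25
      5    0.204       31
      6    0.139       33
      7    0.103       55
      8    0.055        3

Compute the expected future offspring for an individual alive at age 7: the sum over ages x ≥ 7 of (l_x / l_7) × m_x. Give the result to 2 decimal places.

56.60

l_7 = 0.103. Conditional survival from age 7 to x is l_x / l_7.
  x=7: (0.103/0.103) × 55 = 55.0000
  x=8: (0.055/0.103) × 3 = 1.6019
Sum = 55.0000 + 1.6019 = 56.6019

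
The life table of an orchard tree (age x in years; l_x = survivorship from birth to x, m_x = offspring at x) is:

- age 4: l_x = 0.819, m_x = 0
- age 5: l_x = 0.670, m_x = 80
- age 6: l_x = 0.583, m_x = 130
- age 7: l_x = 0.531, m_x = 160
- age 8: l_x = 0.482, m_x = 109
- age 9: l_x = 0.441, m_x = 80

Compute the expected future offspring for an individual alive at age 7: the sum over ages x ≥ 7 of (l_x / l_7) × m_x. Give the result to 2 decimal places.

l_7 = 0.531. Conditional survival from age 7 to x is l_x / l_7.
  x=7: (0.531/0.531) × 160 = 160.0000
  x=8: (0.482/0.531) × 109 = 98.9416
  x=9: (0.441/0.531) × 80 = 66.4407
Sum = 160.0000 + 98.9416 + 66.4407 = 325.3823

325.38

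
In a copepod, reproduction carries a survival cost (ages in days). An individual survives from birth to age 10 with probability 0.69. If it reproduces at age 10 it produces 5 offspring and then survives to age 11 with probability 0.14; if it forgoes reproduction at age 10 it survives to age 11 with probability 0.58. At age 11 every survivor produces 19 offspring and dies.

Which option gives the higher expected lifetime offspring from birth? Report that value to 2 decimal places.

breed at age 10: R₀ = 0.69 × (5 + 0.14 × 19) = 0.69 × 7.6600 = 5.2854
delay to age 11: R₀ = 0.69 × (0.58 × 19) = 0.69 × 11.0200 = 7.6038
Higher: delay to age 11 (7.6038).

7.60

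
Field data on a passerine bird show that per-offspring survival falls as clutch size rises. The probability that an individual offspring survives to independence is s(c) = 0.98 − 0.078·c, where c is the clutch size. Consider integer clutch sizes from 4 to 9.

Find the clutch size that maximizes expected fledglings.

Expected fledglings = c × s(c):
  c=4: 4 × 0.668 = 2.672
  c=5: 5 × 0.590 = 2.950
  c=6: 6 × 0.512 = 3.072
  c=7: 7 × 0.434 = 3.038
  c=8: 8 × 0.356 = 2.848
  c=9: 9 × 0.278 = 2.502
Maximum at c = 6 (3.072 fledglings).

6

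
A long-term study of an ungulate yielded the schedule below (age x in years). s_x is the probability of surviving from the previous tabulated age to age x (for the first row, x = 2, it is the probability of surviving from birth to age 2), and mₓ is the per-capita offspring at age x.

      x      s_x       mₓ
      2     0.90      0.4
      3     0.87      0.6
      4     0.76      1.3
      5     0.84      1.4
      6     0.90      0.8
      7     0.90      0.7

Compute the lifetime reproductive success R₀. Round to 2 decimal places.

Survivorship from birth: l_x = s_2·s_3·…·s_x.
  l_2 = 0.90000
  l_3 = 0.78300
  l_4 = 0.59508
  l_5 = 0.49987
  l_6 = 0.44988
  l_7 = 0.40489
R₀ = Σ l_x mₓ:
  age 2: 0.90000 × 0.4 = 0.3600
  age 3: 0.78300 × 0.6 = 0.4698
  age 4: 0.59508 × 1.3 = 0.7736
  age 5: 0.49987 × 1.4 = 0.6998
  age 6: 0.44988 × 0.8 = 0.3599
  age 7: 0.40489 × 0.7 = 0.2834
R₀ = 0.3600 + 0.4698 + 0.7736 + 0.6998 + 0.3599 + 0.2834 = 2.9465

2.95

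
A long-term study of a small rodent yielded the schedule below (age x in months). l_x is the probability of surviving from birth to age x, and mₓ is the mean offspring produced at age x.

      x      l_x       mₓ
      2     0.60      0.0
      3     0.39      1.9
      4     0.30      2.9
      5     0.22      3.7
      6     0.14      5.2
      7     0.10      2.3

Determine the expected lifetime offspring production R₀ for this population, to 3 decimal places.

3.383

R₀ = Σ l_x mₓ:
  age 2: 0.60 × 0.0 = 0.0000
  age 3: 0.39 × 1.9 = 0.7410
  age 4: 0.30 × 2.9 = 0.8700
  age 5: 0.22 × 3.7 = 0.8140
  age 6: 0.14 × 5.2 = 0.7280
  age 7: 0.10 × 2.3 = 0.2300
R₀ = 0.0000 + 0.7410 + 0.8700 + 0.8140 + 0.7280 + 0.2300 = 3.3830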